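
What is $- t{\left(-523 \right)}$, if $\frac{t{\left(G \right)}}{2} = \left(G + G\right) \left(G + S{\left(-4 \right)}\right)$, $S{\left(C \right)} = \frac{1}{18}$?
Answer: $- \frac{9845998}{9} \approx -1.094 \cdot 10^{6}$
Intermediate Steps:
$S{\left(C \right)} = \frac{1}{18}$
$t{\left(G \right)} = 4 G \left(\frac{1}{18} + G\right)$ ($t{\left(G \right)} = 2 \left(G + G\right) \left(G + \frac{1}{18}\right) = 2 \cdot 2 G \left(\frac{1}{18} + G\right) = 4 G \left(\frac{1}{18} + G\right)$)
$- t{\left(-523 \right)} = - \frac{2 \left(-523\right) \left(1 + 18 \left(-523\right)\right)}{9} = - \frac{2 \left(-523\right) \left(1 - 9414\right)}{9} = - \frac{2 \left(-523\right) \left(-9413\right)}{9} = \left(-1\right) \frac{9845998}{9} = - \frac{9845998}{9}$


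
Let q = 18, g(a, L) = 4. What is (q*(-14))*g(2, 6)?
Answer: -1008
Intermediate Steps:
(q*(-14))*g(2, 6) = (18*(-14))*4 = -252*4 = -1008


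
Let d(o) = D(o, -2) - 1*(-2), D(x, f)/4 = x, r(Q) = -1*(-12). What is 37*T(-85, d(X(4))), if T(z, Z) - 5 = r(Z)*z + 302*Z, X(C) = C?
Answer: 163577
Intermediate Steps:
r(Q) = 12
D(x, f) = 4*x
d(o) = 2 + 4*o (d(o) = 4*o - 1*(-2) = 4*o + 2 = 2 + 4*o)
T(z, Z) = 5 + 12*z + 302*Z (T(z, Z) = 5 + (12*z + 302*Z) = 5 + 12*z + 302*Z)
37*T(-85, d(X(4))) = 37*(5 + 12*(-85) + 302*(2 + 4*4)) = 37*(5 - 1020 + 302*(2 + 16)) = 37*(5 - 1020 + 302*18) = 37*(5 - 1020 + 5436) = 37*4421 = 163577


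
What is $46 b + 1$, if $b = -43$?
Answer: $-1977$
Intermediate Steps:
$46 b + 1 = 46 \left(-43\right) + 1 = -1978 + 1 = -1977$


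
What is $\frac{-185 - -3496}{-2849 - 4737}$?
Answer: $- \frac{3311}{7586} \approx -0.43646$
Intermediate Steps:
$\frac{-185 - -3496}{-2849 - 4737} = \frac{-185 + 3496}{-7586} = 3311 \left(- \frac{1}{7586}\right) = - \frac{3311}{7586}$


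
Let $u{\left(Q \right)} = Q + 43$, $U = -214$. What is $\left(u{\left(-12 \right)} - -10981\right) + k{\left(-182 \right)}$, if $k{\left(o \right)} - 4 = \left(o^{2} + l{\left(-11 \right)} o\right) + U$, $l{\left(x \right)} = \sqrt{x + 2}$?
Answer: $43926 - 546 i \approx 43926.0 - 546.0 i$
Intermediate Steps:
$u{\left(Q \right)} = 43 + Q$
$l{\left(x \right)} = \sqrt{2 + x}$
$k{\left(o \right)} = -210 + o^{2} + 3 i o$ ($k{\left(o \right)} = 4 - \left(214 - o^{2} - \sqrt{2 - 11} o\right) = 4 - \left(214 - o^{2} - \sqrt{-9} o\right) = 4 - \left(214 - o^{2} - 3 i o\right) = 4 + \left(-214 + o^{2} + 3 i o\right) = -210 + o^{2} + 3 i o$)
$\left(u{\left(-12 \right)} - -10981\right) + k{\left(-182 \right)} = \left(\left(43 - 12\right) - -10981\right) + \left(-210 + \left(-182\right)^{2} + 3 i \left(-182\right)\right) = \left(31 + 10981\right) - \left(-32914 + 546 i\right) = 11012 + \left(32914 - 546 i\right) = 43926 - 546 i$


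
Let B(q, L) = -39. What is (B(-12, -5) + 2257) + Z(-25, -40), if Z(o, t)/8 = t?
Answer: 1898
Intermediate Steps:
Z(o, t) = 8*t
(B(-12, -5) + 2257) + Z(-25, -40) = (-39 + 2257) + 8*(-40) = 2218 - 320 = 1898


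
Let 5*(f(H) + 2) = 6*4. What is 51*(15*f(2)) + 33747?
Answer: 35889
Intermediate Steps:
f(H) = 14/5 (f(H) = -2 + (6*4)/5 = -2 + (1/5)*24 = -2 + 24/5 = 14/5)
51*(15*f(2)) + 33747 = 51*(15*(14/5)) + 33747 = 51*42 + 33747 = 2142 + 33747 = 35889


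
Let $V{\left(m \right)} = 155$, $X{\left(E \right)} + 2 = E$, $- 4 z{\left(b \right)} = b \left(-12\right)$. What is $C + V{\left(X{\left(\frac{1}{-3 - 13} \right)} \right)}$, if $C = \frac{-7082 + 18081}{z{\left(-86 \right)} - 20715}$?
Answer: $\frac{3239816}{20973} \approx 154.48$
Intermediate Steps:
$z{\left(b \right)} = 3 b$ ($z{\left(b \right)} = - \frac{b \left(-12\right)}{4} = - \frac{\left(-12\right) b}{4} = 3 b$)
$X{\left(E \right)} = -2 + E$
$C = - \frac{10999}{20973}$ ($C = \frac{-7082 + 18081}{3 \left(-86\right) - 20715} = \frac{10999}{-258 - 20715} = \frac{10999}{-20973} = 10999 \left(- \frac{1}{20973}\right) = - \frac{10999}{20973} \approx -0.52444$)
$C + V{\left(X{\left(\frac{1}{-3 - 13} \right)} \right)} = - \frac{10999}{20973} + 155 = \frac{3239816}{20973}$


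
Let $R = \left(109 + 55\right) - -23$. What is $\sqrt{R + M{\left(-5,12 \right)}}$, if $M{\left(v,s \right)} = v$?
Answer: $\sqrt{182} \approx 13.491$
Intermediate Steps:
$R = 187$ ($R = 164 + 23 = 187$)
$\sqrt{R + M{\left(-5,12 \right)}} = \sqrt{187 - 5} = \sqrt{182}$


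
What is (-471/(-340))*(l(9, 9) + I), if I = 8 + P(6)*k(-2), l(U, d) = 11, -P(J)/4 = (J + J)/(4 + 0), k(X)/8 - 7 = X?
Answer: -217131/340 ≈ -638.62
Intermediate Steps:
k(X) = 56 + 8*X
P(J) = -2*J (P(J) = -4*(J + J)/(4 + 0) = -4*2*J/4 = -2*J)
I = -472 (I = 8 + (-2*6)*(56 + 8*(-2)) = 8 - 12*(56 - 16) = 8 - 12*40 = 8 - 480 = -472)
(-471/(-340))*(l(9, 9) + I) = (-471/(-340))*(11 - 472) = -471*(-1/340)*(-461) = (471/340)*(-461) = -217131/340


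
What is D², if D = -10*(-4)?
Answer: 1600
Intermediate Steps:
D = 40
D² = 40² = 1600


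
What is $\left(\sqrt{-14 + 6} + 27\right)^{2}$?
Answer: $721 + 108 i \sqrt{2} \approx 721.0 + 152.74 i$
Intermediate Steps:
$\left(\sqrt{-14 + 6} + 27\right)^{2} = \left(\sqrt{-8} + 27\right)^{2} = \left(2 i \sqrt{2} + 27\right)^{2} = \left(27 + 2 i \sqrt{2}\right)^{2}$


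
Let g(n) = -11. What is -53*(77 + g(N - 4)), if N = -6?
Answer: -3498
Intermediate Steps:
-53*(77 + g(N - 4)) = -53*(77 - 11) = -53*66 = -3498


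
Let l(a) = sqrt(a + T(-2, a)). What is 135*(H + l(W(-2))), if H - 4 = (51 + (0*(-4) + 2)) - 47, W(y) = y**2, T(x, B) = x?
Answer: 1350 + 135*sqrt(2) ≈ 1540.9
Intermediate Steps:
l(a) = sqrt(-2 + a) (l(a) = sqrt(a - 2) = sqrt(-2 + a))
H = 10 (H = 4 + ((51 + (0*(-4) + 2)) - 47) = 4 + ((51 + (0 + 2)) - 47) = 4 + ((51 + 2) - 47) = 4 + (53 - 47) = 4 + 6 = 10)
135*(H + l(W(-2))) = 135*(10 + sqrt(-2 + (-2)**2)) = 135*(10 + sqrt(-2 + 4)) = 135*(10 + sqrt(2)) = 1350 + 135*sqrt(2)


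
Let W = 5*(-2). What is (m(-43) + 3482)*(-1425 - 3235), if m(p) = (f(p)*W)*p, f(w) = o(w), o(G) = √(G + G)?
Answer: -16226120 - 2003800*I*√86 ≈ -1.6226e+7 - 1.8582e+7*I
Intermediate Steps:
W = -10
o(G) = √2*√G (o(G) = √(2*G) = √2*√G)
f(w) = √2*√w
m(p) = -10*√2*p^(3/2) (m(p) = ((√2*√p)*(-10))*p = (-10*√2*√p)*p = -10*√2*p^(3/2))
(m(-43) + 3482)*(-1425 - 3235) = (-10*√2*(-43)^(3/2) + 3482)*(-1425 - 3235) = (-10*√2*(-43*I*√43) + 3482)*(-4660) = (430*I*√86 + 3482)*(-4660) = (3482 + 430*I*√86)*(-4660) = -16226120 - 2003800*I*√86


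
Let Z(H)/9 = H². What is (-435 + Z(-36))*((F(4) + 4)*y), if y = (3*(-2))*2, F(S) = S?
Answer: -1077984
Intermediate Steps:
Z(H) = 9*H²
y = -12 (y = -6*2 = -12)
(-435 + Z(-36))*((F(4) + 4)*y) = (-435 + 9*(-36)²)*((4 + 4)*(-12)) = (-435 + 9*1296)*(8*(-12)) = (-435 + 11664)*(-96) = 11229*(-96) = -1077984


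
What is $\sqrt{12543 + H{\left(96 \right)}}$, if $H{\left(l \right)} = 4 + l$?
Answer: $\sqrt{12643} \approx 112.44$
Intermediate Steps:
$\sqrt{12543 + H{\left(96 \right)}} = \sqrt{12543 + \left(4 + 96\right)} = \sqrt{12543 + 100} = \sqrt{12643}$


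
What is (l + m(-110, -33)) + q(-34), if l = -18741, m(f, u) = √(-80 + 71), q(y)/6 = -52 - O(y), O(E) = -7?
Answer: -19011 + 3*I ≈ -19011.0 + 3.0*I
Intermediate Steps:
q(y) = -270 (q(y) = 6*(-52 - 1*(-7)) = 6*(-52 + 7) = 6*(-45) = -270)
m(f, u) = 3*I (m(f, u) = √(-9) = 3*I)
(l + m(-110, -33)) + q(-34) = (-18741 + 3*I) - 270 = -19011 + 3*I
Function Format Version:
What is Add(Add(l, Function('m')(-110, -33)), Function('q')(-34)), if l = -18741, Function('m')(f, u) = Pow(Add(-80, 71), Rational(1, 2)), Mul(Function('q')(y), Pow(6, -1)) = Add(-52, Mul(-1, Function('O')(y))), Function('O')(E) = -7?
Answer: Add(-19011, Mul(3, I)) ≈ Add(-19011., Mul(3.0000, I))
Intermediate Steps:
Function('q')(y) = -270 (Function('q')(y) = Mul(6, Add(-52, Mul(-1, -7))) = Mul(6, Add(-52, 7)) = Mul(6, -45) = -270)
Function('m')(f, u) = Mul(3, I) (Function('m')(f, u) = Pow(-9, Rational(1, 2)) = Mul(3, I))
Add(Add(l, Function('m')(-110, -33)), Function('q')(-34)) = Add(Add(-18741, Mul(3, I)), -270) = Add(-19011, Mul(3, I))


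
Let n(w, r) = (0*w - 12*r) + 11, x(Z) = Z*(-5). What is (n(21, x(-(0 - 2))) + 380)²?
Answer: 261121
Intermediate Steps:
x(Z) = -5*Z
n(w, r) = 11 - 12*r (n(w, r) = (0 - 12*r) + 11 = -12*r + 11 = 11 - 12*r)
(n(21, x(-(0 - 2))) + 380)² = ((11 - (-60)*(-(0 - 2))) + 380)² = ((11 - (-60)*(-1*(-2))) + 380)² = ((11 - (-60)*2) + 380)² = ((11 - 12*(-10)) + 380)² = ((11 + 120) + 380)² = (131 + 380)² = 511² = 261121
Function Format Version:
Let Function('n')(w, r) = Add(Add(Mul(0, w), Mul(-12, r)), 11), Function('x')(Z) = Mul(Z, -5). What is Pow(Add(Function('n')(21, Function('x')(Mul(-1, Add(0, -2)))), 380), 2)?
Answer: 261121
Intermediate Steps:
Function('x')(Z) = Mul(-5, Z)
Function('n')(w, r) = Add(11, Mul(-12, r)) (Function('n')(w, r) = Add(Add(0, Mul(-12, r)), 11) = Add(Mul(-12, r), 11) = Add(11, Mul(-12, r)))
Pow(Add(Function('n')(21, Function('x')(Mul(-1, Add(0, -2)))), 380), 2) = Pow(Add(Add(11, Mul(-12, Mul(-5, Mul(-1, Add(0, -2))))), 380), 2) = Pow(Add(Add(11, Mul(-12, Mul(-5, Mul(-1, -2)))), 380), 2) = Pow(Add(Add(11, Mul(-12, Mul(-5, 2))), 380), 2) = Pow(Add(Add(11, Mul(-12, -10)), 380), 2) = Pow(Add(Add(11, 120), 380), 2) = Pow(Add(131, 380), 2) = Pow(511, 2) = 261121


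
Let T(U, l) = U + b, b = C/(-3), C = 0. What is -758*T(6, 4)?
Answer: -4548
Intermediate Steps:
b = 0 (b = 0/(-3) = 0*(-1/3) = 0)
T(U, l) = U (T(U, l) = U + 0 = U)
-758*T(6, 4) = -758*6 = -4548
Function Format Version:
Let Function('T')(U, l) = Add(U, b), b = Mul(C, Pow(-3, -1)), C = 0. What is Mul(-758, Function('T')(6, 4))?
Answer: -4548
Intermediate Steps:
b = 0 (b = Mul(0, Pow(-3, -1)) = Mul(0, Rational(-1, 3)) = 0)
Function('T')(U, l) = U (Function('T')(U, l) = Add(U, 0) = U)
Mul(-758, Function('T')(6, 4)) = Mul(-758, 6) = -4548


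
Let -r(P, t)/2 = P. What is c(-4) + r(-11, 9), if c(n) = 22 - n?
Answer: 48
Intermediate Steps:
r(P, t) = -2*P
c(-4) + r(-11, 9) = (22 - 1*(-4)) - 2*(-11) = (22 + 4) + 22 = 26 + 22 = 48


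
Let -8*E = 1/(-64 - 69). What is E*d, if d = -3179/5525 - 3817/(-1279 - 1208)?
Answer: 96932/107500575 ≈ 0.00090169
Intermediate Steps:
E = 1/1064 (E = -1/(8*(-64 - 69)) = -⅛/(-133) = -⅛*(-1/133) = 1/1064 ≈ 0.00093985)
d = 775456/808275 (d = -3179*1/5525 - 3817/(-2487) = -187/325 - 3817*(-1/2487) = -187/325 + 3817/2487 = 775456/808275 ≈ 0.95940)
E*d = (1/1064)*(775456/808275) = 96932/107500575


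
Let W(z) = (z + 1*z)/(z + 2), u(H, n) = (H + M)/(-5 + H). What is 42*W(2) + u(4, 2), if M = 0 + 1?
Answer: 37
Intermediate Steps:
M = 1
u(H, n) = (1 + H)/(-5 + H) (u(H, n) = (H + 1)/(-5 + H) = (1 + H)/(-5 + H))
W(z) = 2*z/(2 + z) (W(z) = (z + z)/(2 + z) = (2*z)/(2 + z) = 2*z/(2 + z))
42*W(2) + u(4, 2) = 42*(2*2/(2 + 2)) + (1 + 4)/(-5 + 4) = 42*(2*2/4) + 5/(-1) = 42*(2*2*(1/4)) - 1*5 = 42*1 - 5 = 42 - 5 = 37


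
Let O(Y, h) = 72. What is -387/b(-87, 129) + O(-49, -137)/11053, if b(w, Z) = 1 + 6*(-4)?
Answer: 4279167/254219 ≈ 16.833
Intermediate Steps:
b(w, Z) = -23 (b(w, Z) = 1 - 24 = -23)
-387/b(-87, 129) + O(-49, -137)/11053 = -387/(-23) + 72/11053 = -387*(-1/23) + 72*(1/11053) = 387/23 + 72/11053 = 4279167/254219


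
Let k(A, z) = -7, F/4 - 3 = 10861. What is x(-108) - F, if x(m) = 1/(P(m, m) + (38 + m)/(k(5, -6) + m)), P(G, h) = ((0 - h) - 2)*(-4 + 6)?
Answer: -212499817/4890 ≈ -43456.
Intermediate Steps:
F = 43456 (F = 12 + 4*10861 = 12 + 43444 = 43456)
P(G, h) = -4 - 2*h (P(G, h) = (-h - 2)*2 = (-2 - h)*2 = -4 - 2*h)
x(m) = 1/(-4 - 2*m + (38 + m)/(-7 + m)) (x(m) = 1/((-4 - 2*m) + (38 + m)/(-7 + m)) = 1/(-4 - 2*m + (38 + m)/(-7 + m)))
x(-108) - F = (7 - 1*(-108))/(-66 - 11*(-108) + 2*(-108)²) - 1*43456 = (7 + 108)/(-66 + 1188 + 2*11664) - 43456 = 115/(-66 + 1188 + 23328) - 43456 = 115/24450 - 43456 = (1/24450)*115 - 43456 = 23/4890 - 43456 = -212499817/4890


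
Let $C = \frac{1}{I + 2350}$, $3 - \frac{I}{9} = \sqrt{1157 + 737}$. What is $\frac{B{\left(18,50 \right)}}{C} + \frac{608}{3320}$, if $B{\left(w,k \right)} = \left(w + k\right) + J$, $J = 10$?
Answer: $\frac{76943566}{415} - 702 \sqrt{1894} \approx 1.5486 \cdot 10^{5}$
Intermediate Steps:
$I = 27 - 9 \sqrt{1894}$ ($I = 27 - 9 \sqrt{1157 + 737} = 27 - 9 \sqrt{1894} \approx -364.68$)
$C = \frac{1}{2377 - 9 \sqrt{1894}}$ ($C = \frac{1}{\left(27 - 9 \sqrt{1894}\right) + 2350} = \frac{1}{2377 - 9 \sqrt{1894}} \approx 0.0005037$)
$B{\left(w,k \right)} = 10 + k + w$ ($B{\left(w,k \right)} = \left(w + k\right) + 10 = \left(k + w\right) + 10 = 10 + k + w$)
$\frac{B{\left(18,50 \right)}}{C} + \frac{608}{3320} = \frac{10 + 50 + 18}{\frac{2377}{5496715} + \frac{9 \sqrt{1894}}{5496715}} + \frac{608}{3320} = \frac{78}{\frac{2377}{5496715} + \frac{9 \sqrt{1894}}{5496715}} + 608 \cdot \frac{1}{3320} = \frac{78}{\frac{2377}{5496715} + \frac{9 \sqrt{1894}}{5496715}} + \frac{76}{415} = \frac{76}{415} + \frac{78}{\frac{2377}{5496715} + \frac{9 \sqrt{1894}}{5496715}}$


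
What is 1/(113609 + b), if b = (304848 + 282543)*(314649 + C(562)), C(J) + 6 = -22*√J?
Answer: 92409290011/17078906835460680196718 + 6461301*√562/17078906835460680196718 ≈ 5.4197e-12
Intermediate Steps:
C(J) = -6 - 22*√J
b = 184818466413 - 12922602*√562 (b = (304848 + 282543)*(314649 + (-6 - 22*√562)) = 587391*(314643 - 22*√562) = 184818466413 - 12922602*√562 ≈ 1.8451e+11)
1/(113609 + b) = 1/(113609 + (184818466413 - 12922602*√562)) = 1/(184818580022 - 12922602*√562)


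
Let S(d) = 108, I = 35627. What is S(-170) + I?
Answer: 35735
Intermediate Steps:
S(-170) + I = 108 + 35627 = 35735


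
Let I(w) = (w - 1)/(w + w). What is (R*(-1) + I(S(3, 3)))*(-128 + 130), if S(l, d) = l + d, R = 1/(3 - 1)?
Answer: -⅙ ≈ -0.16667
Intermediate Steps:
R = ½ (R = 1/2 = ½ ≈ 0.50000)
S(l, d) = d + l
I(w) = (-1 + w)/(2*w) (I(w) = (-1 + w)/((2*w)) = (-1 + w)*(1/(2*w)) = (-1 + w)/(2*w))
(R*(-1) + I(S(3, 3)))*(-128 + 130) = ((½)*(-1) + (-1 + (3 + 3))/(2*(3 + 3)))*(-128 + 130) = (-½ + (½)*(-1 + 6)/6)*2 = (-½ + (½)*(⅙)*5)*2 = (-½ + 5/12)*2 = -1/12*2 = -⅙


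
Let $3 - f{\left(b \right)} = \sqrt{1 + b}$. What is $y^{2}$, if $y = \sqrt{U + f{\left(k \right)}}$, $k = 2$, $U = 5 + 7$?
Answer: $15 - \sqrt{3} \approx 13.268$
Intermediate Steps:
$U = 12$
$f{\left(b \right)} = 3 - \sqrt{1 + b}$
$y = \sqrt{15 - \sqrt{3}}$ ($y = \sqrt{12 + \left(3 - \sqrt{1 + 2}\right)} = \sqrt{12 + \left(3 - \sqrt{3}\right)} = \sqrt{15 - \sqrt{3}} \approx 3.6425$)
$y^{2} = \left(\sqrt{15 - \sqrt{3}}\right)^{2} = 15 - \sqrt{3}$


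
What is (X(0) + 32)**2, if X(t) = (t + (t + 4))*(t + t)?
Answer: 1024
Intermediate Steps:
X(t) = 2*t*(4 + 2*t) (X(t) = (t + (4 + t))*(2*t) = (4 + 2*t)*(2*t) = 2*t*(4 + 2*t))
(X(0) + 32)**2 = (4*0*(2 + 0) + 32)**2 = (4*0*2 + 32)**2 = (0 + 32)**2 = 32**2 = 1024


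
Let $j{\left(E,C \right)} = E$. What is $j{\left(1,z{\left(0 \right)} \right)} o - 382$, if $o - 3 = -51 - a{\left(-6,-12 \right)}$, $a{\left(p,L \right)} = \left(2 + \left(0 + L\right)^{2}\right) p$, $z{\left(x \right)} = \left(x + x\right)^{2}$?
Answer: $446$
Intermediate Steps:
$z{\left(x \right)} = 4 x^{2}$ ($z{\left(x \right)} = \left(2 x\right)^{2} = 4 x^{2}$)
$a{\left(p,L \right)} = p \left(2 + L^{2}\right)$ ($a{\left(p,L \right)} = \left(2 + L^{2}\right) p = p \left(2 + L^{2}\right)$)
$o = 828$ ($o = 3 - \left(51 - 6 \left(2 + \left(-12\right)^{2}\right)\right) = 3 - \left(51 - 6 \left(2 + 144\right)\right) = 3 - \left(51 - 876\right) = 3 - -825 = 3 + \left(-51 + 876\right) = 3 + 825 = 828$)
$j{\left(1,z{\left(0 \right)} \right)} o - 382 = 1 \cdot 828 - 382 = 828 - 382 = 446$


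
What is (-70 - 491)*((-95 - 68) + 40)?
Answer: 69003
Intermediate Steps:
(-70 - 491)*((-95 - 68) + 40) = -561*(-163 + 40) = -561*(-123) = 69003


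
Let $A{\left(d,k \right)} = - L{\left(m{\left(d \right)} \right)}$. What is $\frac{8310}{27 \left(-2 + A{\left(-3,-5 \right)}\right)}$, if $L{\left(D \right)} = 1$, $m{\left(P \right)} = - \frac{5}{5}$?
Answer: $- \frac{2770}{27} \approx -102.59$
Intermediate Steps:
$m{\left(P \right)} = -1$ ($m{\left(P \right)} = \left(-5\right) \frac{1}{5} = -1$)
$A{\left(d,k \right)} = -1$ ($A{\left(d,k \right)} = \left(-1\right) 1 = -1$)
$\frac{8310}{27 \left(-2 + A{\left(-3,-5 \right)}\right)} = \frac{8310}{27 \left(-2 - 1\right)} = \frac{8310}{27 \left(-3\right)} = \frac{8310}{-81} = 8310 \left(- \frac{1}{81}\right) = - \frac{2770}{27}$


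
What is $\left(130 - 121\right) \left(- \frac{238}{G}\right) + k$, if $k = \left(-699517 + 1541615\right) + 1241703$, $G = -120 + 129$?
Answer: $2083563$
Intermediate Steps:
$G = 9$
$k = 2083801$ ($k = 842098 + 1241703 = 2083801$)
$\left(130 - 121\right) \left(- \frac{238}{G}\right) + k = \left(130 - 121\right) \left(- \frac{238}{9}\right) + 2083801 = 9 \left(\left(-238\right) \frac{1}{9}\right) + 2083801 = 9 \left(- \frac{238}{9}\right) + 2083801 = -238 + 2083801 = 2083563$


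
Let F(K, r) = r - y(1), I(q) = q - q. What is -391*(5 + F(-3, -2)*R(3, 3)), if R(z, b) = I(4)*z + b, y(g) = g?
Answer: 1564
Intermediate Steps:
I(q) = 0
R(z, b) = b (R(z, b) = 0*z + b = 0 + b = b)
F(K, r) = -1 + r (F(K, r) = r - 1*1 = r - 1 = -1 + r)
-391*(5 + F(-3, -2)*R(3, 3)) = -391*(5 + (-1 - 2)*3) = -391*(5 - 3*3) = -391*(5 - 9) = -391*(-4) = 1564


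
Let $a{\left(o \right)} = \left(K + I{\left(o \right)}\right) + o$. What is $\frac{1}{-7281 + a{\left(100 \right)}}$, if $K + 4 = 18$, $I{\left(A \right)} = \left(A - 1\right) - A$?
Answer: $- \frac{1}{7168} \approx -0.00013951$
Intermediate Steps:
$I{\left(A \right)} = -1$ ($I{\left(A \right)} = \left(-1 + A\right) - A = -1$)
$K = 14$ ($K = -4 + 18 = 14$)
$a{\left(o \right)} = 13 + o$ ($a{\left(o \right)} = \left(14 - 1\right) + o = 13 + o$)
$\frac{1}{-7281 + a{\left(100 \right)}} = \frac{1}{-7281 + \left(13 + 100\right)} = \frac{1}{-7281 + 113} = \frac{1}{-7168} = - \frac{1}{7168}$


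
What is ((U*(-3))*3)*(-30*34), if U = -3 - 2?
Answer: -45900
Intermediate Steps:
U = -5
((U*(-3))*3)*(-30*34) = (-5*(-3)*3)*(-30*34) = (15*3)*(-1020) = 45*(-1020) = -45900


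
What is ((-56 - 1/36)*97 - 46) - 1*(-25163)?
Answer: 708563/36 ≈ 19682.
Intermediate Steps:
((-56 - 1/36)*97 - 46) - 1*(-25163) = ((-56 - 1*1/36)*97 - 46) + 25163 = ((-56 - 1/36)*97 - 46) + 25163 = (-2017/36*97 - 46) + 25163 = (-195649/36 - 46) + 25163 = -197305/36 + 25163 = 708563/36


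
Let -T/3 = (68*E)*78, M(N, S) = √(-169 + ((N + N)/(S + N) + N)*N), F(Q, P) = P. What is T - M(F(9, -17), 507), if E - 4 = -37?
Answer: 525096 - √148445/35 ≈ 5.2509e+5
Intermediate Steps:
E = -33 (E = 4 - 37 = -33)
M(N, S) = √(-169 + N*(N + 2*N/(N + S))) (M(N, S) = √(-169 + ((2*N)/(N + S) + N)*N) = √(-169 + (2*N/(N + S) + N)*N) = √(-169 + (N + 2*N/(N + S))*N) = √(-169 + N*(N + 2*N/(N + S))))
T = 525096 (T = -3*68*(-33)*78 = -(-6732)*78 = -3*(-175032) = 525096)
T - M(F(9, -17), 507) = 525096 - √((2*(-17)² + (-169 + (-17)²)*(-17 + 507))/(-17 + 507)) = 525096 - √((2*289 + (-169 + 289)*490)/490) = 525096 - √((578 + 120*490)/490) = 525096 - √((578 + 58800)/490) = 525096 - √((1/490)*59378) = 525096 - √(29689/245) = 525096 - √148445/35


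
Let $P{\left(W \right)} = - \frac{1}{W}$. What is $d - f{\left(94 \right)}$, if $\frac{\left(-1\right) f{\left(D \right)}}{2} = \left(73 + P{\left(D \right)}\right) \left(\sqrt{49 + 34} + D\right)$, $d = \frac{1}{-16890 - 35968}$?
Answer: $\frac{725317475}{52858} + \frac{6861 \sqrt{83}}{47} \approx 15052.0$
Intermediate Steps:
$d = - \frac{1}{52858}$ ($d = \frac{1}{-52858} = - \frac{1}{52858} \approx -1.8919 \cdot 10^{-5}$)
$f{\left(D \right)} = - 2 \left(73 - \frac{1}{D}\right) \left(D + \sqrt{83}\right)$ ($f{\left(D \right)} = - 2 \left(73 - \frac{1}{D}\right) \left(\sqrt{49 + 34} + D\right) = - 2 \left(73 - \frac{1}{D}\right) \left(\sqrt{83} + D\right) = - 2 \left(73 - \frac{1}{D}\right) \left(D + \sqrt{83}\right)$)
$d - f{\left(94 \right)} = - \frac{1}{52858} - \left(2 - 13724 - 146 \sqrt{83} + \frac{2 \sqrt{83}}{94}\right) = - \frac{1}{52858} - \left(2 - 13724 - 146 \sqrt{83} + 2 \sqrt{83} \cdot \frac{1}{94}\right) = - \frac{1}{52858} - \left(2 - 13724 - 146 \sqrt{83} + \frac{\sqrt{83}}{47}\right) = - \frac{1}{52858} - \left(-13722 - \frac{6861 \sqrt{83}}{47}\right) = - \frac{1}{52858} + \left(13722 + \frac{6861 \sqrt{83}}{47}\right) = \frac{725317475}{52858} + \frac{6861 \sqrt{83}}{47}$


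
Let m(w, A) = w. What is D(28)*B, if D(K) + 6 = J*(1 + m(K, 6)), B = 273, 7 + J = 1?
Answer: -49140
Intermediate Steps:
J = -6 (J = -7 + 1 = -6)
D(K) = -12 - 6*K (D(K) = -6 - 6*(1 + K) = -6 + (-6 - 6*K) = -12 - 6*K)
D(28)*B = (-12 - 6*28)*273 = (-12 - 168)*273 = -180*273 = -49140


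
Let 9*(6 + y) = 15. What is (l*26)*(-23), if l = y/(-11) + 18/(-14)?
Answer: 123188/231 ≈ 533.28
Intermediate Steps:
y = -13/3 (y = -6 + (⅑)*15 = -6 + 5/3 = -13/3 ≈ -4.3333)
l = -206/231 (l = -13/3/(-11) + 18/(-14) = -13/3*(-1/11) + 18*(-1/14) = 13/33 - 9/7 = -206/231 ≈ -0.89178)
(l*26)*(-23) = -206/231*26*(-23) = -5356/231*(-23) = 123188/231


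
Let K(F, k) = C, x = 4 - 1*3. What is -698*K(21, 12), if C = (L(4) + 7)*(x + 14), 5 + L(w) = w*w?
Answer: -188460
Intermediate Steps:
L(w) = -5 + w² (L(w) = -5 + w*w = -5 + w²)
x = 1 (x = 4 - 3 = 1)
C = 270 (C = ((-5 + 4²) + 7)*(1 + 14) = ((-5 + 16) + 7)*15 = (11 + 7)*15 = 18*15 = 270)
K(F, k) = 270
-698*K(21, 12) = -698*270 = -188460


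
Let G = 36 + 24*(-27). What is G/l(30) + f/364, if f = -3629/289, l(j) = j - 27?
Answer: -21463613/105196 ≈ -204.03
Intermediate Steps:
l(j) = -27 + j
f = -3629/289 (f = -3629*1/289 = -3629/289 ≈ -12.557)
G = -612 (G = 36 - 648 = -612)
G/l(30) + f/364 = -612/(-27 + 30) - 3629/289/364 = -612/3 - 3629/289*1/364 = -612*1/3 - 3629/105196 = -204 - 3629/105196 = -21463613/105196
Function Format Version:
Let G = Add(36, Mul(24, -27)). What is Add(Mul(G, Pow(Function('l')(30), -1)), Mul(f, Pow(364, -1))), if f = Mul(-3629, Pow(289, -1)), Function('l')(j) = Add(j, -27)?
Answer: Rational(-21463613, 105196) ≈ -204.03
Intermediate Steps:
Function('l')(j) = Add(-27, j)
f = Rational(-3629, 289) (f = Mul(-3629, Rational(1, 289)) = Rational(-3629, 289) ≈ -12.557)
G = -612 (G = Add(36, -648) = -612)
Add(Mul(G, Pow(Function('l')(30), -1)), Mul(f, Pow(364, -1))) = Add(Mul(-612, Pow(Add(-27, 30), -1)), Mul(Rational(-3629, 289), Pow(364, -1))) = Add(Mul(-612, Pow(3, -1)), Mul(Rational(-3629, 289), Rational(1, 364))) = Add(Mul(-612, Rational(1, 3)), Rational(-3629, 105196)) = Add(-204, Rational(-3629, 105196)) = Rational(-21463613, 105196)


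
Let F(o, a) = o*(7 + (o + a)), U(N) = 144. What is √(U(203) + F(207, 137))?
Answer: 3*√8089 ≈ 269.82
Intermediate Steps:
F(o, a) = o*(7 + a + o) (F(o, a) = o*(7 + (a + o)) = o*(7 + a + o))
√(U(203) + F(207, 137)) = √(144 + 207*(7 + 137 + 207)) = √(144 + 207*351) = √(144 + 72657) = √72801 = 3*√8089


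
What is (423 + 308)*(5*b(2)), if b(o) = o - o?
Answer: 0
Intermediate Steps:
b(o) = 0
(423 + 308)*(5*b(2)) = (423 + 308)*(5*0) = 731*0 = 0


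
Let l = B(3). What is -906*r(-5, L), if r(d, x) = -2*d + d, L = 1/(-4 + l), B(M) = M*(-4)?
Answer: -4530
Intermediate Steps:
B(M) = -4*M
l = -12 (l = -4*3 = -12)
L = -1/16 (L = 1/(-4 - 12) = 1/(-16) = -1/16 ≈ -0.062500)
r(d, x) = -d
-906*r(-5, L) = -(-906)*(-5) = -906*5 = -4530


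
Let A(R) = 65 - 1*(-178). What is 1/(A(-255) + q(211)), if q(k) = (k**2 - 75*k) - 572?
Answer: 1/28367 ≈ 3.5252e-5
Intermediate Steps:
q(k) = -572 + k**2 - 75*k
A(R) = 243 (A(R) = 65 + 178 = 243)
1/(A(-255) + q(211)) = 1/(243 + (-572 + 211**2 - 75*211)) = 1/(243 + (-572 + 44521 - 15825)) = 1/(243 + 28124) = 1/28367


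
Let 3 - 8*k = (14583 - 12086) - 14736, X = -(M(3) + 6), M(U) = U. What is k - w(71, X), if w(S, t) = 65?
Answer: 5861/4 ≈ 1465.3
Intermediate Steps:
X = -9 (X = -(3 + 6) = -1*9 = -9)
k = 6121/4 (k = 3/8 - ((14583 - 12086) - 14736)/8 = 3/8 - (2497 - 14736)/8 = 3/8 - 1/8*(-12239) = 3/8 + 12239/8 = 6121/4 ≈ 1530.3)
k - w(71, X) = 6121/4 - 1*65 = 6121/4 - 65 = 5861/4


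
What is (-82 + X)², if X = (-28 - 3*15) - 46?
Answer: 40401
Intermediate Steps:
X = -119 (X = (-28 - 45) - 46 = -73 - 46 = -119)
(-82 + X)² = (-82 - 119)² = (-201)² = 40401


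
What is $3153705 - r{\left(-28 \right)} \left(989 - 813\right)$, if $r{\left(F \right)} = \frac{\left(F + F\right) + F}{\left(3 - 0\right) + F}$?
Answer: $\frac{78827841}{25} \approx 3.1531 \cdot 10^{6}$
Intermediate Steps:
$r{\left(F \right)} = \frac{3 F}{3 + F}$ ($r{\left(F \right)} = \frac{2 F + F}{\left(3 + 0\right) + F} = \frac{3 F}{3 + F}$)
$3153705 - r{\left(-28 \right)} \left(989 - 813\right) = 3153705 - 3 \left(-28\right) \frac{1}{3 - 28} \left(989 - 813\right) = 3153705 - 3 \left(-28\right) \frac{1}{-25} \cdot 176 = 3153705 - 3 \left(-28\right) \left(- \frac{1}{25}\right) 176 = 3153705 - \frac{84}{25} \cdot 176 = 3153705 - \frac{14784}{25} = \frac{78827841}{25}$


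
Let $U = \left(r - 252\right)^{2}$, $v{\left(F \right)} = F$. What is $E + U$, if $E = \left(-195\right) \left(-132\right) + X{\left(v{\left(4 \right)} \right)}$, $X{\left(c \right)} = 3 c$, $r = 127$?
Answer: $41377$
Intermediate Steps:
$U = 15625$ ($U = \left(127 - 252\right)^{2} = \left(-125\right)^{2} = 15625$)
$E = 25752$ ($E = \left(-195\right) \left(-132\right) + 3 \cdot 4 = 25740 + 12 = 25752$)
$E + U = 25752 + 15625 = 41377$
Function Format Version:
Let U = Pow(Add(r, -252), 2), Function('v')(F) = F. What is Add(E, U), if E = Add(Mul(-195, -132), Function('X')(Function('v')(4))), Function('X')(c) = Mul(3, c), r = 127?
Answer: 41377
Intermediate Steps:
U = 15625 (U = Pow(Add(127, -252), 2) = Pow(-125, 2) = 15625)
E = 25752 (E = Add(Mul(-195, -132), Mul(3, 4)) = Add(25740, 12) = 25752)
Add(E, U) = Add(25752, 15625) = 41377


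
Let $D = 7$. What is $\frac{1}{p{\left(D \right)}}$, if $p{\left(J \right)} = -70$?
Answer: $- \frac{1}{70} \approx -0.014286$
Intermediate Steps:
$\frac{1}{p{\left(D \right)}} = \frac{1}{-70} = - \frac{1}{70}$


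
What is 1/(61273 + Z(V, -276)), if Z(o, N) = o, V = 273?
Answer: 1/61546 ≈ 1.6248e-5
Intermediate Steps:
1/(61273 + Z(V, -276)) = 1/(61273 + 273) = 1/61546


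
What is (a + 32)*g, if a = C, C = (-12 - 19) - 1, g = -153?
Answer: 0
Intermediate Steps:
C = -32 (C = -31 - 1 = -32)
a = -32
(a + 32)*g = (-32 + 32)*(-153) = 0*(-153) = 0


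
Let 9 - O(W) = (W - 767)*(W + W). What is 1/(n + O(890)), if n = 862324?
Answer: 1/643393 ≈ 1.5543e-6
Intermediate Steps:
O(W) = 9 - 2*W*(-767 + W) (O(W) = 9 - (W - 767)*(W + W) = 9 - (-767 + W)*2*W = 9 - 2*W*(-767 + W))
1/(n + O(890)) = 1/(862324 + (9 - 2*890² + 1534*890)) = 1/(862324 + (9 - 2*792100 + 1365260)) = 1/(862324 + (9 - 1584200 + 1365260)) = 1/(862324 - 218931) = 1/643393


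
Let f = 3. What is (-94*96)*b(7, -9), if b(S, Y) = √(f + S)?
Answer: -9024*√10 ≈ -28536.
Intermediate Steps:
b(S, Y) = √(3 + S)
(-94*96)*b(7, -9) = (-94*96)*√(3 + 7) = -9024*√10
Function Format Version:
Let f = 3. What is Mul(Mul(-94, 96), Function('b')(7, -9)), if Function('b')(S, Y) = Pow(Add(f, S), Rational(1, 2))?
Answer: Mul(-9024, Pow(10, Rational(1, 2))) ≈ -28536.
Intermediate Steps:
Function('b')(S, Y) = Pow(Add(3, S), Rational(1, 2))
Mul(Mul(-94, 96), Function('b')(7, -9)) = Mul(Mul(-94, 96), Pow(Add(3, 7), Rational(1, 2))) = Mul(-9024, Pow(10, Rational(1, 2)))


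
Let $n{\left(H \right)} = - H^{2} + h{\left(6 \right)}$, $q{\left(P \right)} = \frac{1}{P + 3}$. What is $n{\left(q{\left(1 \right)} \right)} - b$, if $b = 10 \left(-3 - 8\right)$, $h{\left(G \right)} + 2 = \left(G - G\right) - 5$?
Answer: $\frac{1647}{16} \approx 102.94$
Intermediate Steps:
$h{\left(G \right)} = -7$ ($h{\left(G \right)} = -2 + \left(\left(G - G\right) - 5\right) = -2 + \left(0 - 5\right) = -2 - 5 = -7$)
$q{\left(P \right)} = \frac{1}{3 + P}$
$b = -110$ ($b = 10 \left(-11\right) = -110$)
$n{\left(H \right)} = -7 - H^{2}$ ($n{\left(H \right)} = - H^{2} - 7 = -7 - H^{2}$)
$n{\left(q{\left(1 \right)} \right)} - b = \left(-7 - \left(\frac{1}{3 + 1}\right)^{2}\right) - -110 = \left(-7 - \left(\frac{1}{4}\right)^{2}\right) + 110 = \left(-7 - \frac{1}{16}\right) + 110 = - \frac{113}{16} + 110 = \frac{1647}{16}$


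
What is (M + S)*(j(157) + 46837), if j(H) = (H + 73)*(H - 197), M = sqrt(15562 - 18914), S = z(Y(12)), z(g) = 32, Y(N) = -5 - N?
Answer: 1204384 + 75274*I*sqrt(838) ≈ 1.2044e+6 + 2.179e+6*I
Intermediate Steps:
S = 32
M = 2*I*sqrt(838) (M = sqrt(-3352) = 2*I*sqrt(838) ≈ 57.896*I)
j(H) = (-197 + H)*(73 + H) (j(H) = (73 + H)*(-197 + H) = (-197 + H)*(73 + H))
(M + S)*(j(157) + 46837) = (2*I*sqrt(838) + 32)*((-14381 + 157**2 - 124*157) + 46837) = (32 + 2*I*sqrt(838))*((-14381 + 24649 - 19468) + 46837) = (32 + 2*I*sqrt(838))*(-9200 + 46837) = (32 + 2*I*sqrt(838))*37637 = 1204384 + 75274*I*sqrt(838)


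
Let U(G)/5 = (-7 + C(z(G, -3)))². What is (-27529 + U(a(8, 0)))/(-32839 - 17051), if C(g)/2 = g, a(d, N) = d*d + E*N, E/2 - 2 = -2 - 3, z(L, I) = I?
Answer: 13342/24945 ≈ 0.53486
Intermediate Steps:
E = -6 (E = 4 + 2*(-2 - 3) = 4 + 2*(-5) = 4 - 10 = -6)
a(d, N) = d² - 6*N (a(d, N) = d*d - 6*N = d² - 6*N)
C(g) = 2*g
U(G) = 845 (U(G) = 5*(-7 + 2*(-3))² = 5*(-7 - 6)² = 5*(-13)² = 5*169 = 845)
(-27529 + U(a(8, 0)))/(-32839 - 17051) = (-27529 + 845)/(-32839 - 17051) = -26684/(-49890) = -26684*(-1/49890) = 13342/24945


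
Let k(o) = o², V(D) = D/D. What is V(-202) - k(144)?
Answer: -20735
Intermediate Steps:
V(D) = 1
V(-202) - k(144) = 1 - 1*144² = 1 - 1*20736 = 1 - 20736 = -20735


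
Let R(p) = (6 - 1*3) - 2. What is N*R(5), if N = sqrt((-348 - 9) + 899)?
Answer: sqrt(542) ≈ 23.281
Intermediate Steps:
R(p) = 1 (R(p) = (6 - 3) - 2 = 3 - 2 = 1)
N = sqrt(542) (N = sqrt(-357 + 899) = sqrt(542) ≈ 23.281)
N*R(5) = sqrt(542)*1 = sqrt(542)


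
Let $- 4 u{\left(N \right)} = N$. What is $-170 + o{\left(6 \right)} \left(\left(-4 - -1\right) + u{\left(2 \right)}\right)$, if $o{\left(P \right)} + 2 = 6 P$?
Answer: $-289$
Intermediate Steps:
$o{\left(P \right)} = -2 + 6 P$
$u{\left(N \right)} = - \frac{N}{4}$
$-170 + o{\left(6 \right)} \left(\left(-4 - -1\right) + u{\left(2 \right)}\right) = -170 + \left(-2 + 6 \cdot 6\right) \left(\left(-4 - -1\right) - \frac{1}{2}\right) = -170 + \left(-2 + 36\right) \left(\left(-4 + 1\right) - \frac{1}{2}\right) = -170 + 34 \left(-3 - \frac{1}{2}\right) = -170 + 34 \left(- \frac{7}{2}\right) = -170 - 119 = -289$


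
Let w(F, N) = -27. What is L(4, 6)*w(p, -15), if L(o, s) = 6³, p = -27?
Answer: -5832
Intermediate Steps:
L(o, s) = 216
L(4, 6)*w(p, -15) = 216*(-27) = -5832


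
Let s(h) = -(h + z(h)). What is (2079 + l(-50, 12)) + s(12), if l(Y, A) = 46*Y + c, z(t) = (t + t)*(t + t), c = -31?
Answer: -840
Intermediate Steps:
z(t) = 4*t**2 (z(t) = (2*t)*(2*t) = 4*t**2)
s(h) = -h - 4*h**2 (s(h) = -(h + 4*h**2) = -h - 4*h**2)
l(Y, A) = -31 + 46*Y (l(Y, A) = 46*Y - 31 = -31 + 46*Y)
(2079 + l(-50, 12)) + s(12) = (2079 + (-31 + 46*(-50))) + 12*(-1 - 4*12) = (2079 + (-31 - 2300)) + 12*(-1 - 48) = (2079 - 2331) + 12*(-49) = -252 - 588 = -840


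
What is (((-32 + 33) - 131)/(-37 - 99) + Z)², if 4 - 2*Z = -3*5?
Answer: 505521/4624 ≈ 109.33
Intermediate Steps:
Z = 19/2 (Z = 2 - (-3)*5/2 = 2 - ½*(-15) = 2 + 15/2 = 19/2 ≈ 9.5000)
(((-32 + 33) - 131)/(-37 - 99) + Z)² = (((-32 + 33) - 131)/(-37 - 99) + 19/2)² = ((1 - 131)/(-136) + 19/2)² = (-130*(-1/136) + 19/2)² = (65/68 + 19/2)² = (711/68)² = 505521/4624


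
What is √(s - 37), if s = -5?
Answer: I*√42 ≈ 6.4807*I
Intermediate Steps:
√(s - 37) = √(-5 - 37) = √(-42) = I*√42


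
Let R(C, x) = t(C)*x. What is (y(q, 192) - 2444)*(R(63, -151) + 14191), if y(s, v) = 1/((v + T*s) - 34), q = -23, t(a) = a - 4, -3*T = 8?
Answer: -4247121509/329 ≈ -1.2909e+7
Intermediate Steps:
T = -8/3 (T = -1/3*8 = -8/3 ≈ -2.6667)
t(a) = -4 + a
R(C, x) = x*(-4 + C) (R(C, x) = (-4 + C)*x = x*(-4 + C))
y(s, v) = 1/(-34 + v - 8*s/3) (y(s, v) = 1/((v - 8*s/3) - 34) = 1/(-34 + v - 8*s/3))
(y(q, 192) - 2444)*(R(63, -151) + 14191) = (-3/(102 - 3*192 + 8*(-23)) - 2444)*(-151*(-4 + 63) + 14191) = (-3/(102 - 576 - 184) - 2444)*(-151*59 + 14191) = (-3/(-658) - 2444)*(-8909 + 14191) = (-3*(-1/658) - 2444)*5282 = (3/658 - 2444)*5282 = -1608149/658*5282 = -4247121509/329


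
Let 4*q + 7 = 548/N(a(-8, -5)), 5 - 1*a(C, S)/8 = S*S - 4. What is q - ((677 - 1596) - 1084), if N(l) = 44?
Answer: 22048/11 ≈ 2004.4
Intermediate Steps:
a(C, S) = 72 - 8*S² (a(C, S) = 40 - 8*(S*S - 4) = 40 - 8*(S² - 4) = 40 - 8*(-4 + S²) = 40 + (32 - 8*S²) = 72 - 8*S²)
q = 15/11 (q = -7/4 + (548/44)/4 = -7/4 + (548*(1/44))/4 = -7/4 + (¼)*(137/11) = -7/4 + 137/44 = 15/11 ≈ 1.3636)
q - ((677 - 1596) - 1084) = 15/11 - ((677 - 1596) - 1084) = 15/11 - (-919 - 1084) = 15/11 - 1*(-2003) = 15/11 + 2003 = 22048/11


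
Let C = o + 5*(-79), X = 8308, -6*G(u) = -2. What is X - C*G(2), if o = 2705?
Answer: 7538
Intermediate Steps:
G(u) = ⅓ (G(u) = -⅙*(-2) = ⅓)
C = 2310 (C = 2705 + 5*(-79) = 2705 - 395 = 2310)
X - C*G(2) = 8308 - 2310/3 = 8308 - 1*770 = 8308 - 770 = 7538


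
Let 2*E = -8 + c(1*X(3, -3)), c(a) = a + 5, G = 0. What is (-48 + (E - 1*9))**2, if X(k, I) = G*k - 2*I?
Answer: 12321/4 ≈ 3080.3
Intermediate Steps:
X(k, I) = -2*I (X(k, I) = 0*k - 2*I = 0 - 2*I = -2*I)
c(a) = 5 + a
E = 3/2 (E = (-8 + (5 + 1*(-2*(-3))))/2 = (-8 + (5 + 1*6))/2 = (-8 + (5 + 6))/2 = (-8 + 11)/2 = (1/2)*3 = 3/2 ≈ 1.5000)
(-48 + (E - 1*9))**2 = (-48 + (3/2 - 1*9))**2 = (-48 + (3/2 - 9))**2 = (-48 - 15/2)**2 = (-111/2)**2 = 12321/4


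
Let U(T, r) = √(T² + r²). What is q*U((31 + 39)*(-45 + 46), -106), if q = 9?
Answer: 18*√4034 ≈ 1143.2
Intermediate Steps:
q*U((31 + 39)*(-45 + 46), -106) = 9*√(((31 + 39)*(-45 + 46))² + (-106)²) = 9*√((70*1)² + 11236) = 9*√(70² + 11236) = 9*√(4900 + 11236) = 9*√16136 = 9*(2*√4034) = 18*√4034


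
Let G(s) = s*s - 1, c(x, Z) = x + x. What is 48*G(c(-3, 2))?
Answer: 1680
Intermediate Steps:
c(x, Z) = 2*x
G(s) = -1 + s**2 (G(s) = s**2 - 1 = -1 + s**2)
48*G(c(-3, 2)) = 48*(-1 + (2*(-3))**2) = 48*(-1 + (-6)**2) = 48*(-1 + 36) = 48*35 = 1680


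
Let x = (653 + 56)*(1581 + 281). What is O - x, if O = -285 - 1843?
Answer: -1322286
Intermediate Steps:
O = -2128
x = 1320158 (x = 709*1862 = 1320158)
O - x = -2128 - 1*1320158 = -2128 - 1320158 = -1322286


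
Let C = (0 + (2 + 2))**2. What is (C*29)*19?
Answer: 8816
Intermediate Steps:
C = 16 (C = (0 + 4)**2 = 4**2 = 16)
(C*29)*19 = (16*29)*19 = 464*19 = 8816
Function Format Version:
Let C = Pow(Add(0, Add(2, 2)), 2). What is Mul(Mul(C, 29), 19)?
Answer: 8816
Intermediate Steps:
C = 16 (C = Pow(Add(0, 4), 2) = Pow(4, 2) = 16)
Mul(Mul(C, 29), 19) = Mul(Mul(16, 29), 19) = Mul(464, 19) = 8816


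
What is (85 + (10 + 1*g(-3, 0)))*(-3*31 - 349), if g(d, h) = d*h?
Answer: -41990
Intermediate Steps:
(85 + (10 + 1*g(-3, 0)))*(-3*31 - 349) = (85 + (10 + 1*(-3*0)))*(-3*31 - 349) = (85 + (10 + 1*0))*(-93 - 349) = (85 + (10 + 0))*(-442) = (85 + 10)*(-442) = 95*(-442) = -41990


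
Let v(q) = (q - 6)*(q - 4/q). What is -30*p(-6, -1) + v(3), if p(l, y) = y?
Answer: 25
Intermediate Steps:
v(q) = (-6 + q)*(q - 4/q)
-30*p(-6, -1) + v(3) = -30*(-1) + (-4 + 3² - 6*3 + 24/3) = 30 + (-4 + 9 - 18 + 24*(⅓)) = 30 + (-4 + 9 - 18 + 8) = 30 - 5 = 25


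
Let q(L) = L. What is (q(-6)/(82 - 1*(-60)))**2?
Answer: 9/5041 ≈ 0.0017854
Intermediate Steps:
(q(-6)/(82 - 1*(-60)))**2 = (-6/(82 - 1*(-60)))**2 = (-6/(82 + 60))**2 = (-6/142)**2 = (-6*1/142)**2 = (-3/71)**2 = 9/5041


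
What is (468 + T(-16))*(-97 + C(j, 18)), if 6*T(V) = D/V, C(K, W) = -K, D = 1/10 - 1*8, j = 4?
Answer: -45385259/960 ≈ -47276.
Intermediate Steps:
D = -79/10 (D = 1/10 - 8 = -79/10 ≈ -7.9000)
T(V) = -79/(60*V) (T(V) = (-79/(10*V))/6 = -79/(60*V))
(468 + T(-16))*(-97 + C(j, 18)) = (468 - 79/60/(-16))*(-97 - 1*4) = (468 - 79/60*(-1/16))*(-97 - 4) = (468 + 79/960)*(-101) = (449359/960)*(-101) = -45385259/960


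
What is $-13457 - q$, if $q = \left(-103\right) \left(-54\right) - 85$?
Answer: $-18934$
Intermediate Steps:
$q = 5477$ ($q = 5562 - 85 = 5477$)
$-13457 - q = -13457 - 5477 = -18934$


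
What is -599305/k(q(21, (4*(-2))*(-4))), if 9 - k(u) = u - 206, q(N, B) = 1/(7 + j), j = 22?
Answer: -17379845/6234 ≈ -2787.9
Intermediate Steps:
q(N, B) = 1/29 (q(N, B) = 1/(7 + 22) = 1/29)
k(u) = 215 - u (k(u) = 9 - (u - 206) = 9 - (-206 + u) = 9 + (206 - u) = 215 - u)
-599305/k(q(21, (4*(-2))*(-4))) = -599305/(215 - 1*1/29) = -599305/(215 - 1/29) = -599305/6234/29 = -599305*29/6234 = -17379845/6234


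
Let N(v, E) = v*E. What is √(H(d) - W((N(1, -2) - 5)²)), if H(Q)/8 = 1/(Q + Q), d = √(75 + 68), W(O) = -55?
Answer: √(1124695 + 572*√143)/143 ≈ 7.4387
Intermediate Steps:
N(v, E) = E*v
d = √143 ≈ 11.958
H(Q) = 4/Q (H(Q) = 8/(Q + Q) = 8/((2*Q)) = 8*(1/(2*Q)) = 4/Q)
√(H(d) - W((N(1, -2) - 5)²)) = √(4/(√143) - 1*(-55)) = √(4*(√143/143) + 55) = √(4*√143/143 + 55) = √(55 + 4*√143/143)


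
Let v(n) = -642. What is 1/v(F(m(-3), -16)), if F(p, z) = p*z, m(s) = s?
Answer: -1/642 ≈ -0.0015576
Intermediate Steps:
1/v(F(m(-3), -16)) = 1/(-642) = -1/642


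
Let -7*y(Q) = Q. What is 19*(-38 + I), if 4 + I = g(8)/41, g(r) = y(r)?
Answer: -229178/287 ≈ -798.53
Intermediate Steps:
y(Q) = -Q/7
g(r) = -r/7
I = -1156/287 (I = -4 - ⅐*8/41 = -4 - 8/7*1/41 = -4 - 8/287 = -1156/287 ≈ -4.0279)
19*(-38 + I) = 19*(-38 - 1156/287) = 19*(-12062/287) = -229178/287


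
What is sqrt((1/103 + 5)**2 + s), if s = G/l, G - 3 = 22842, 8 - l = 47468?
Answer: sqrt(653584693307)/162946 ≈ 4.9614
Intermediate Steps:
l = -47460 (l = 8 - 1*47468 = 8 - 47468 = -47460)
G = 22845 (G = 3 + 22842 = 22845)
s = -1523/3164 (s = 22845/(-47460) = 22845*(-1/47460) = -1523/3164 ≈ -0.48135)
sqrt((1/103 + 5)**2 + s) = sqrt((1/103 + 5)**2 - 1523/3164) = sqrt((516/103)**2 - 1523/3164) = sqrt(266256/10609 - 1523/3164) = sqrt(826276477/33566876) = sqrt(653584693307)/162946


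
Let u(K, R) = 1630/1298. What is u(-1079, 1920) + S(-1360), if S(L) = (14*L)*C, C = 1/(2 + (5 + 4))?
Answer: -1122545/649 ≈ -1729.7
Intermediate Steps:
u(K, R) = 815/649 (u(K, R) = 1630*(1/1298) = 815/649)
C = 1/11 (C = 1/(2 + 9) = 1/11 ≈ 0.090909)
S(L) = 14*L/11 (S(L) = (14*L)*(1/11) = 14*L/11)
u(-1079, 1920) + S(-1360) = 815/649 + (14/11)*(-1360) = 815/649 - 19040/11 = -1122545/649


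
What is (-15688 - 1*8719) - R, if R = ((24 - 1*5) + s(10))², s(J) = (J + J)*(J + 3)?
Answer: -102248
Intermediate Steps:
s(J) = 2*J*(3 + J) (s(J) = (2*J)*(3 + J) = 2*J*(3 + J))
R = 77841 (R = ((24 - 1*5) + 2*10*(3 + 10))² = ((24 - 5) + 2*10*13)² = (19 + 260)² = 279² = 77841)
(-15688 - 1*8719) - R = (-15688 - 1*8719) - 1*77841 = (-15688 - 8719) - 77841 = -24407 - 77841 = -102248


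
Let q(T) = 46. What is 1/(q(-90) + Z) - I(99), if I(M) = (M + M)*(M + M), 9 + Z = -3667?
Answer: -142310521/3630 ≈ -39204.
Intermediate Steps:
Z = -3676 (Z = -9 - 3667 = -3676)
I(M) = 4*M² (I(M) = (2*M)*(2*M) = 4*M²)
1/(q(-90) + Z) - I(99) = 1/(46 - 3676) - 4*99² = 1/(-3630) - 4*9801 = -1/3630 - 1*39204 = -1/3630 - 39204 = -142310521/3630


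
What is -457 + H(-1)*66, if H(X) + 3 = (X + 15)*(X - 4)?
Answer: -5275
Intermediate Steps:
H(X) = -3 + (-4 + X)*(15 + X) (H(X) = -3 + (X + 15)*(X - 4) = -3 + (15 + X)*(-4 + X) = -3 + (-4 + X)*(15 + X))
-457 + H(-1)*66 = -457 + (-63 + (-1)² + 11*(-1))*66 = -457 + (-63 + 1 - 11)*66 = -457 - 73*66 = -457 - 4818 = -5275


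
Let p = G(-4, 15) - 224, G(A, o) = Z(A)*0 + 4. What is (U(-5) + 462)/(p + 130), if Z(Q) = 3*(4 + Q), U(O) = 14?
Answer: -238/45 ≈ -5.2889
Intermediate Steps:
Z(Q) = 12 + 3*Q
G(A, o) = 4 (G(A, o) = (12 + 3*A)*0 + 4 = 0 + 4 = 4)
p = -220 (p = 4 - 224 = -220)
(U(-5) + 462)/(p + 130) = (14 + 462)/(-220 + 130) = 476/(-90) = 476*(-1/90) = -238/45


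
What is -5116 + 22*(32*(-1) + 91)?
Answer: -3818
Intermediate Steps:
-5116 + 22*(32*(-1) + 91) = -5116 + 22*(-32 + 91) = -5116 + 22*59 = -5116 + 1298 = -3818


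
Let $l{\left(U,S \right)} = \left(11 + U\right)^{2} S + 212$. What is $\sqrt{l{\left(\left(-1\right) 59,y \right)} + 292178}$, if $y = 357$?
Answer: $\sqrt{1114918} \approx 1055.9$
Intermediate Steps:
$l{\left(U,S \right)} = 212 + S \left(11 + U\right)^{2}$ ($l{\left(U,S \right)} = S \left(11 + U\right)^{2} + 212 = 212 + S \left(11 + U\right)^{2}$)
$\sqrt{l{\left(\left(-1\right) 59,y \right)} + 292178} = \sqrt{\left(212 + 357 \left(11 - 59\right)^{2}\right) + 292178} = \sqrt{\left(212 + 357 \left(-48\right)^{2}\right) + 292178} = \sqrt{\left(212 + 357 \cdot 2304\right) + 292178} = \sqrt{\left(212 + 822528\right) + 292178} = \sqrt{822740 + 292178} = \sqrt{1114918}$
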